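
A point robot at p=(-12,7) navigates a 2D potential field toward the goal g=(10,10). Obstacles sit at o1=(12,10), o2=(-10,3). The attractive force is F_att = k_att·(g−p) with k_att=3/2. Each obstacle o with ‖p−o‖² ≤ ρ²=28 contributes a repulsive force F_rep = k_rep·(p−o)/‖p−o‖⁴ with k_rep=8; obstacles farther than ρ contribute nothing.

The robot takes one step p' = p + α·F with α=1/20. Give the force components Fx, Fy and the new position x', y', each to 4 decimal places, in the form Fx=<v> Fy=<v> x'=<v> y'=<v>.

Fx=32.9600 Fy=4.5800 x'=-10.3520 y'=7.2290

F_att = 3/2·(g−p) = 3/2·(22,3) = (33.0000,4.5000)
o1: d²=585 > ρ²=28 → inactive
o2: d²=20 ≤ ρ²=28; F_rep = 8·(-2,4)/20² = (-0.0400,0.0800)
F = F_att + ΣF_rep = (32.9600,4.5800)
p' = p + 1/20·F = (-10.3520,7.2290)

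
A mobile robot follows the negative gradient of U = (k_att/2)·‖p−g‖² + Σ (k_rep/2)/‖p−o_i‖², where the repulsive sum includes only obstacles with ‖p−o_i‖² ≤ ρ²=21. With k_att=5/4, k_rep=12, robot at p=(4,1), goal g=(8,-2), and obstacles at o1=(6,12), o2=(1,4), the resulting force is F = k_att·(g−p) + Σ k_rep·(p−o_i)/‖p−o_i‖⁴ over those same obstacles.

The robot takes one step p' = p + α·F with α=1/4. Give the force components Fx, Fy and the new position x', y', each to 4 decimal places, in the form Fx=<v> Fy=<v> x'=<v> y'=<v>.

Fx=5.1111 Fy=-3.8611 x'=5.2778 y'=0.0347

F_att = 5/4·(g−p) = 5/4·(4,-3) = (5.0000,-3.7500)
o1: d²=125 > ρ²=21 → inactive
o2: d²=18 ≤ ρ²=21; F_rep = 12·(3,-3)/18² = (0.1111,-0.1111)
F = F_att + ΣF_rep = (5.1111,-3.8611)
p' = p + 1/4·F = (5.2778,0.0347)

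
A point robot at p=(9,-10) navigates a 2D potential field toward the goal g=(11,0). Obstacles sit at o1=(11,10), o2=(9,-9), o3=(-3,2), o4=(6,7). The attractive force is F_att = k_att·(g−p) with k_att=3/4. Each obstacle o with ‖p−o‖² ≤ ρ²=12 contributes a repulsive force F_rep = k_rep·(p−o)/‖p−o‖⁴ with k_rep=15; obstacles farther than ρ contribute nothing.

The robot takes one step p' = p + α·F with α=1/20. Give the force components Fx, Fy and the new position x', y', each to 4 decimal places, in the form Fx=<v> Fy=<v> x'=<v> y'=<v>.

Fx=1.5000 Fy=-7.5000 x'=9.0750 y'=-10.3750

F_att = 3/4·(g−p) = 3/4·(2,10) = (1.5000,7.5000)
o1: d²=404 > ρ²=12 → inactive
o2: d²=1 ≤ ρ²=12; F_rep = 15·(0,-1)/1² = (0.0000,-15.0000)
o3: d²=288 > ρ²=12 → inactive
o4: d²=298 > ρ²=12 → inactive
F = F_att + ΣF_rep = (1.5000,-7.5000)
p' = p + 1/20·F = (9.0750,-10.3750)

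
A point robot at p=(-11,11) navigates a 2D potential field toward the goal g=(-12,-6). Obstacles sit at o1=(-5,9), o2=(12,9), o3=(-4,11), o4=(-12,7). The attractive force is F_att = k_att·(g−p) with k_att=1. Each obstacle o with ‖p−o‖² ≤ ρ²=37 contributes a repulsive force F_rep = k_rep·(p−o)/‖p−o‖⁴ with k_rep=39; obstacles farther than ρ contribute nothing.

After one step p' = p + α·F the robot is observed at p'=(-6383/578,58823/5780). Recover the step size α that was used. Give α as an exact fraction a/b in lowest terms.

α = 1/20

F_att = 1·(g−p) = 1·(-1,-17) = (-1.0000,-17.0000)
o1: d²=40 > ρ²=37 → inactive
o2: d²=533 > ρ²=37 → inactive
o3: d²=49 > ρ²=37 → inactive
o4: d²=17 ≤ ρ²=37; F_rep = 39·(1,4)/17² = (0.1349,0.5398)
F = F_att + ΣF_rep = (-0.8651,-16.4602)
Δp = p'−p = (-0.0433,-0.8230); α = Δx/Fx = (-25/578) / (-250/289) = 1/20
check: Δy/Fy = (-4757/5780) / (-4757/289) = 1/20 ✓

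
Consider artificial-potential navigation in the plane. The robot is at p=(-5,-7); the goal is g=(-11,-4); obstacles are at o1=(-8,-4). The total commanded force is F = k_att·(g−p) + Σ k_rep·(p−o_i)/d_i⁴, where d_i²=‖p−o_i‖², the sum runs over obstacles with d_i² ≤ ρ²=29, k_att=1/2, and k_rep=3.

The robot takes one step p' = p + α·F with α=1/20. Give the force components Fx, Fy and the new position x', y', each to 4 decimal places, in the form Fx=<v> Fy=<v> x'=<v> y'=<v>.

Fx=-2.9722 Fy=1.4722 x'=-5.1486 y'=-6.9264

F_att = 1/2·(g−p) = 1/2·(-6,3) = (-3.0000,1.5000)
o1: d²=18 ≤ ρ²=29; F_rep = 3·(3,-3)/18² = (0.0278,-0.0278)
F = F_att + ΣF_rep = (-2.9722,1.4722)
p' = p + 1/20·F = (-5.1486,-6.9264)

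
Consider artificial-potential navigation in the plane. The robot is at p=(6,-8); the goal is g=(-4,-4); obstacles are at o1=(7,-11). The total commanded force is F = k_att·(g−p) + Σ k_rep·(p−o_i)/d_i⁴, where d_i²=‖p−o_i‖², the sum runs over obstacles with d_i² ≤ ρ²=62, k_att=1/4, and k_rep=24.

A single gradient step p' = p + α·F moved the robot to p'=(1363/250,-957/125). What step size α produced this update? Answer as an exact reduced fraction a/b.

F_att = 1/4·(g−p) = 1/4·(-10,4) = (-2.5000,1.0000)
o1: d²=10 ≤ ρ²=62; F_rep = 24·(-1,3)/10² = (-0.2400,0.7200)
F = F_att + ΣF_rep = (-2.7400,1.7200)
Δp = p'−p = (-0.5480,0.3440); α = Δx/Fx = (-137/250) / (-137/50) = 1/5
check: Δy/Fy = (43/125) / (43/25) = 1/5 ✓

α = 1/5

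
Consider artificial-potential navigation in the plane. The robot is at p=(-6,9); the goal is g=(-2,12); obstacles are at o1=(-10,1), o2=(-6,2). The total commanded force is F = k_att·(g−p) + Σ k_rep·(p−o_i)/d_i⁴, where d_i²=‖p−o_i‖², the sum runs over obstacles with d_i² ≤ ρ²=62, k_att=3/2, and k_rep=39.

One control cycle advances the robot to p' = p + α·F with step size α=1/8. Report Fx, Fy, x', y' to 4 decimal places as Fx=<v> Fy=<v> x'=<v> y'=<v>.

F_att = 3/2·(g−p) = 3/2·(4,3) = (6.0000,4.5000)
o1: d²=80 > ρ²=62 → inactive
o2: d²=49 ≤ ρ²=62; F_rep = 39·(0,7)/49² = (0.0000,0.1137)
F = F_att + ΣF_rep = (6.0000,4.6137)
p' = p + 1/8·F = (-5.2500,9.5767)

Fx=6.0000 Fy=4.6137 x'=-5.2500 y'=9.5767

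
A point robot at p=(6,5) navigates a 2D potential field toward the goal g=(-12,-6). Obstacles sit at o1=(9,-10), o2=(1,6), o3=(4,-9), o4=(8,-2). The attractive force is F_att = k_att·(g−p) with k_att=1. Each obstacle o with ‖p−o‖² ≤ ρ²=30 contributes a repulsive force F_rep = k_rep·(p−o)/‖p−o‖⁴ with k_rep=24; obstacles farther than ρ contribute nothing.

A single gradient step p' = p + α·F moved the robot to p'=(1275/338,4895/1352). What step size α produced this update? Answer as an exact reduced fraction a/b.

F_att = 1·(g−p) = 1·(-18,-11) = (-18.0000,-11.0000)
o1: d²=234 > ρ²=30 → inactive
o2: d²=26 ≤ ρ²=30; F_rep = 24·(5,-1)/26² = (0.1775,-0.0355)
o3: d²=200 > ρ²=30 → inactive
o4: d²=53 > ρ²=30 → inactive
F = F_att + ΣF_rep = (-17.8225,-11.0355)
Δp = p'−p = (-2.2278,-1.3794); α = Δx/Fx = (-753/338) / (-3012/169) = 1/8
check: Δy/Fy = (-1865/1352) / (-1865/169) = 1/8 ✓

α = 1/8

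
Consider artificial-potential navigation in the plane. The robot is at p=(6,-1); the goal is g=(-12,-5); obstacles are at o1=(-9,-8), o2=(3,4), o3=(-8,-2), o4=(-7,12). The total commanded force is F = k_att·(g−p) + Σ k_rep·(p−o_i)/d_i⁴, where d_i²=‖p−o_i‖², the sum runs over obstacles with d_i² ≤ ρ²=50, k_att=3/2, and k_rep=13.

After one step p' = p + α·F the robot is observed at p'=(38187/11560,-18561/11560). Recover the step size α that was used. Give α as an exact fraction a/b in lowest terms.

F_att = 3/2·(g−p) = 3/2·(-18,-4) = (-27.0000,-6.0000)
o1: d²=274 > ρ²=50 → inactive
o2: d²=34 ≤ ρ²=50; F_rep = 13·(3,-5)/34² = (0.0337,-0.0562)
o3: d²=197 > ρ²=50 → inactive
o4: d²=338 > ρ²=50 → inactive
F = F_att + ΣF_rep = (-26.9663,-6.0562)
Δp = p'−p = (-2.6966,-0.6056); α = Δx/Fx = (-31173/11560) / (-31173/1156) = 1/10
check: Δy/Fy = (-7001/11560) / (-7001/1156) = 1/10 ✓

α = 1/10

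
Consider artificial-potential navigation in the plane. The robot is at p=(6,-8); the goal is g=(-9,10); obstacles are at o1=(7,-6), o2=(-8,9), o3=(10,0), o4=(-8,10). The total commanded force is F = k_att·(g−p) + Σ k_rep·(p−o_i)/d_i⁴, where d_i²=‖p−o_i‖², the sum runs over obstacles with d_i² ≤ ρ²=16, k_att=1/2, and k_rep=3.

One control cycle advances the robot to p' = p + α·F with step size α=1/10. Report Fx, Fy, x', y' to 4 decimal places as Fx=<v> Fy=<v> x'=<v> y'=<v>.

F_att = 1/2·(g−p) = 1/2·(-15,18) = (-7.5000,9.0000)
o1: d²=5 ≤ ρ²=16; F_rep = 3·(-1,-2)/5² = (-0.1200,-0.2400)
o2: d²=485 > ρ²=16 → inactive
o3: d²=80 > ρ²=16 → inactive
o4: d²=520 > ρ²=16 → inactive
F = F_att + ΣF_rep = (-7.6200,8.7600)
p' = p + 1/10·F = (5.2380,-7.1240)

Fx=-7.6200 Fy=8.7600 x'=5.2380 y'=-7.1240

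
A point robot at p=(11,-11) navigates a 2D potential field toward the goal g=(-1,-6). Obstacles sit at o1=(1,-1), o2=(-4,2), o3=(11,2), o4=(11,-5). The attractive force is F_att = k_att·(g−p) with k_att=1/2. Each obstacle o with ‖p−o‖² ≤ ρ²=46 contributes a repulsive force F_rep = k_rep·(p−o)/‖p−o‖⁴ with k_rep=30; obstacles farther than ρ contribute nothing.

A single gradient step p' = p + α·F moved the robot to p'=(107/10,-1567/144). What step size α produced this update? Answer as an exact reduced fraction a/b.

α = 1/20

F_att = 1/2·(g−p) = 1/2·(-12,5) = (-6.0000,2.5000)
o1: d²=200 > ρ²=46 → inactive
o2: d²=394 > ρ²=46 → inactive
o3: d²=169 > ρ²=46 → inactive
o4: d²=36 ≤ ρ²=46; F_rep = 30·(0,-6)/36² = (0.0000,-0.1389)
F = F_att + ΣF_rep = (-6.0000,2.3611)
Δp = p'−p = (-0.3000,0.1181); α = Δx/Fx = (-3/10) / (-6) = 1/20
check: Δy/Fy = (17/144) / (85/36) = 1/20 ✓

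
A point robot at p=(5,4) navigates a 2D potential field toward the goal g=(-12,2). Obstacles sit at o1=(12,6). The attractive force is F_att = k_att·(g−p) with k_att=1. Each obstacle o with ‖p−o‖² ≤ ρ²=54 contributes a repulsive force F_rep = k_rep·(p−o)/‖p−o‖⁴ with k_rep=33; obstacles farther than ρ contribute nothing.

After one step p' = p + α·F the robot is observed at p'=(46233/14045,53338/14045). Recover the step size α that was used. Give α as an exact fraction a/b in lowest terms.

α = 1/10

F_att = 1·(g−p) = 1·(-17,-2) = (-17.0000,-2.0000)
o1: d²=53 ≤ ρ²=54; F_rep = 33·(-7,-2)/53² = (-0.0822,-0.0235)
F = F_att + ΣF_rep = (-17.0822,-2.0235)
Δp = p'−p = (-1.7082,-0.2023); α = Δx/Fx = (-23992/14045) / (-47984/2809) = 1/10
check: Δy/Fy = (-2842/14045) / (-5684/2809) = 1/10 ✓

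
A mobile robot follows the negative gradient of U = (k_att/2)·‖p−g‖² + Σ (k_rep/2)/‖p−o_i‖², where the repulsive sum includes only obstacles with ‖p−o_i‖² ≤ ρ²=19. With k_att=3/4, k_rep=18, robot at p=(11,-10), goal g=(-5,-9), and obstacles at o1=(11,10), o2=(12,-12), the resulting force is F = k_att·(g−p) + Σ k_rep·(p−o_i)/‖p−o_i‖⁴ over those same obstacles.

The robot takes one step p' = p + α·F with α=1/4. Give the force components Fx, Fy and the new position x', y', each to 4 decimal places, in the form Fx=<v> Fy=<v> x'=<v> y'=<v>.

F_att = 3/4·(g−p) = 3/4·(-16,1) = (-12.0000,0.7500)
o1: d²=400 > ρ²=19 → inactive
o2: d²=5 ≤ ρ²=19; F_rep = 18·(-1,2)/5² = (-0.7200,1.4400)
F = F_att + ΣF_rep = (-12.7200,2.1900)
p' = p + 1/4·F = (7.8200,-9.4525)

Fx=-12.7200 Fy=2.1900 x'=7.8200 y'=-9.4525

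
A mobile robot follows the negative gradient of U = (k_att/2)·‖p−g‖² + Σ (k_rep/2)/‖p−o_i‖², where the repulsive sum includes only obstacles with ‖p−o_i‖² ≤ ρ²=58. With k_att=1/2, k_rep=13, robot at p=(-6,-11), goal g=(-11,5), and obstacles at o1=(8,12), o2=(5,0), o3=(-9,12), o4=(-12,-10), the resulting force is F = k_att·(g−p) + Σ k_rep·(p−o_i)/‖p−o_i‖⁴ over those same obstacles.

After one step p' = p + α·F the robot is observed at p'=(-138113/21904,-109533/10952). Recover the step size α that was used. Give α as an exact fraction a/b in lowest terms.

F_att = 1/2·(g−p) = 1/2·(-5,16) = (-2.5000,8.0000)
o1: d²=725 > ρ²=58 → inactive
o2: d²=242 > ρ²=58 → inactive
o3: d²=538 > ρ²=58 → inactive
o4: d²=37 ≤ ρ²=58; F_rep = 13·(6,-1)/37² = (0.0570,-0.0095)
F = F_att + ΣF_rep = (-2.4430,7.9905)
Δp = p'−p = (-0.3054,0.9988); α = Δx/Fx = (-6689/21904) / (-6689/2738) = 1/8
check: Δy/Fy = (10939/10952) / (10939/1369) = 1/8 ✓

α = 1/8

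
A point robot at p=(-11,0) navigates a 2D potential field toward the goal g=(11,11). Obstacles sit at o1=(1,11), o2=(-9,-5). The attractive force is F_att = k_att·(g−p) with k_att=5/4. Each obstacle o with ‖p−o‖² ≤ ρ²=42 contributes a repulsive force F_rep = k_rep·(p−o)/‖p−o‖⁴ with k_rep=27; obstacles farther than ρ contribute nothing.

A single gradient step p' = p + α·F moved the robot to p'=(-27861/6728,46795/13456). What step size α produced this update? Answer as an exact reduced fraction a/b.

α = 1/4

F_att = 5/4·(g−p) = 5/4·(22,11) = (27.5000,13.7500)
o1: d²=265 > ρ²=42 → inactive
o2: d²=29 ≤ ρ²=42; F_rep = 27·(-2,5)/29² = (-0.0642,0.1605)
F = F_att + ΣF_rep = (27.4358,13.9105)
Δp = p'−p = (6.8589,3.4776); α = Δx/Fx = (46147/6728) / (46147/1682) = 1/4
check: Δy/Fy = (46795/13456) / (46795/3364) = 1/4 ✓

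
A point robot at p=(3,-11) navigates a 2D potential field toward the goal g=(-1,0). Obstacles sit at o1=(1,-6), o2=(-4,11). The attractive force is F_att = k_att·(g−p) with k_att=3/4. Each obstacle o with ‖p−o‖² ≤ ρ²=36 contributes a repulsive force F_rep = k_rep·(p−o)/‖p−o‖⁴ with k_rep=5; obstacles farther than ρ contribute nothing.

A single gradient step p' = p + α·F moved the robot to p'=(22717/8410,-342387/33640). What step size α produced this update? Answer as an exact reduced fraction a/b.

F_att = 3/4·(g−p) = 3/4·(-4,11) = (-3.0000,8.2500)
o1: d²=29 ≤ ρ²=36; F_rep = 5·(2,-5)/29² = (0.0119,-0.0297)
o2: d²=533 > ρ²=36 → inactive
F = F_att + ΣF_rep = (-2.9881,8.2203)
Δp = p'−p = (-0.2988,0.8220); α = Δx/Fx = (-2513/8410) / (-2513/841) = 1/10
check: Δy/Fy = (27653/33640) / (27653/3364) = 1/10 ✓

α = 1/10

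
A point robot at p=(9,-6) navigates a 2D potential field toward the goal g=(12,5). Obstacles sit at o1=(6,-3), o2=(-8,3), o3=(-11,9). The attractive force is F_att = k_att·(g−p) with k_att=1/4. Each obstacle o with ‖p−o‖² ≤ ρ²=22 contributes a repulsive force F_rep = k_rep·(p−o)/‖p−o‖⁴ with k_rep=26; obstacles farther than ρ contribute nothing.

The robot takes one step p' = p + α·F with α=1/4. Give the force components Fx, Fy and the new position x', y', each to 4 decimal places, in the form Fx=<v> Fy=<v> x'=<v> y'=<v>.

F_att = 1/4·(g−p) = 1/4·(3,11) = (0.7500,2.7500)
o1: d²=18 ≤ ρ²=22; F_rep = 26·(3,-3)/18² = (0.2407,-0.2407)
o2: d²=370 > ρ²=22 → inactive
o3: d²=625 > ρ²=22 → inactive
F = F_att + ΣF_rep = (0.9907,2.5093)
p' = p + 1/4·F = (9.2477,-5.3727)

Fx=0.9907 Fy=2.5093 x'=9.2477 y'=-5.3727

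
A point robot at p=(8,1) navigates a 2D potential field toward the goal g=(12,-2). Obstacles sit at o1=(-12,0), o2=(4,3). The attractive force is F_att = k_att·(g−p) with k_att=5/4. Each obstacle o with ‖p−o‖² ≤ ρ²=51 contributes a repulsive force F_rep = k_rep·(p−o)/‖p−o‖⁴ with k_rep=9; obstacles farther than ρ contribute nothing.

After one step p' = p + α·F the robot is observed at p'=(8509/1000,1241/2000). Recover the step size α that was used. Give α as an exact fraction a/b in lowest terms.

α = 1/10

F_att = 5/4·(g−p) = 5/4·(4,-3) = (5.0000,-3.7500)
o1: d²=401 > ρ²=51 → inactive
o2: d²=20 ≤ ρ²=51; F_rep = 9·(4,-2)/20² = (0.0900,-0.0450)
F = F_att + ΣF_rep = (5.0900,-3.7950)
Δp = p'−p = (0.5090,-0.3795); α = Δx/Fx = (509/1000) / (509/100) = 1/10
check: Δy/Fy = (-759/2000) / (-759/200) = 1/10 ✓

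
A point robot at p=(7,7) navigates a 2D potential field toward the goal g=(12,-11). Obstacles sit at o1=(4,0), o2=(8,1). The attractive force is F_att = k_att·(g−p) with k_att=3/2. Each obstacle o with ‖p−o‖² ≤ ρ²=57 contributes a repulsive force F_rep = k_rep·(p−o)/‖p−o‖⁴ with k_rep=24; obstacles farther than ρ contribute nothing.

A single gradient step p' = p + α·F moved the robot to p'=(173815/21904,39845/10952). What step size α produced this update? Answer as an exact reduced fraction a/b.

α = 1/8

F_att = 3/2·(g−p) = 3/2·(5,-18) = (7.5000,-27.0000)
o1: d²=58 > ρ²=57 → inactive
o2: d²=37 ≤ ρ²=57; F_rep = 24·(-1,6)/37² = (-0.0175,0.1052)
F = F_att + ΣF_rep = (7.4825,-26.8948)
Δp = p'−p = (0.9353,-3.3619); α = Δx/Fx = (20487/21904) / (20487/2738) = 1/8
check: Δy/Fy = (-36819/10952) / (-36819/1369) = 1/8 ✓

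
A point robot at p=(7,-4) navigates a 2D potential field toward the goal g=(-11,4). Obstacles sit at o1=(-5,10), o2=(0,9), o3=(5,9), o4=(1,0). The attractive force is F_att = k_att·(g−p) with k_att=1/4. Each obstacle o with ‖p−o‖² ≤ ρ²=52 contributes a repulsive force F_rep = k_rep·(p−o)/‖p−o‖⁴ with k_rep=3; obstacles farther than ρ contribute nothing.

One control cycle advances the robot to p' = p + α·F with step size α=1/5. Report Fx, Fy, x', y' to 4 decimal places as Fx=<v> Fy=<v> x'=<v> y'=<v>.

Fx=-4.4933 Fy=1.9956 x'=6.1013 y'=-3.6009

F_att = 1/4·(g−p) = 1/4·(-18,8) = (-4.5000,2.0000)
o1: d²=340 > ρ²=52 → inactive
o2: d²=218 > ρ²=52 → inactive
o3: d²=173 > ρ²=52 → inactive
o4: d²=52 ≤ ρ²=52; F_rep = 3·(6,-4)/52² = (0.0067,-0.0044)
F = F_att + ΣF_rep = (-4.4933,1.9956)
p' = p + 1/5·F = (6.1013,-3.6009)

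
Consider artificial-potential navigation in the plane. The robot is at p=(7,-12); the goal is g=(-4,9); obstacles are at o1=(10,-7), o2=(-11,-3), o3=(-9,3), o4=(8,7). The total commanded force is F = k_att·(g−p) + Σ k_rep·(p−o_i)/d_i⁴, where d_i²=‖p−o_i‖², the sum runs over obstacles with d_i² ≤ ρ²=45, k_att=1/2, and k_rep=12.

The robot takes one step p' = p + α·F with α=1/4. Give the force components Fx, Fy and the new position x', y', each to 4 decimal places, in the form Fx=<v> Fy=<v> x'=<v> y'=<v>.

Fx=-5.5311 Fy=10.4481 x'=5.6172 y'=-9.3880

F_att = 1/2·(g−p) = 1/2·(-11,21) = (-5.5000,10.5000)
o1: d²=34 ≤ ρ²=45; F_rep = 12·(-3,-5)/34² = (-0.0311,-0.0519)
o2: d²=405 > ρ²=45 → inactive
o3: d²=481 > ρ²=45 → inactive
o4: d²=362 > ρ²=45 → inactive
F = F_att + ΣF_rep = (-5.5311,10.4481)
p' = p + 1/4·F = (5.6172,-9.3880)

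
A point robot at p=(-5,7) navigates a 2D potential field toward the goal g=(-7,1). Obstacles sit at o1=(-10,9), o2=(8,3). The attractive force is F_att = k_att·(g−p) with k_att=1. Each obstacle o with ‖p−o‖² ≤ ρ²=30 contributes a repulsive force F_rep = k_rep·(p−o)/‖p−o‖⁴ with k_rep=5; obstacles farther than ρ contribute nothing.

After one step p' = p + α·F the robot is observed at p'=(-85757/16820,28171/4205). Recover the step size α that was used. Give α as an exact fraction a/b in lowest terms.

α = 1/20

F_att = 1·(g−p) = 1·(-2,-6) = (-2.0000,-6.0000)
o1: d²=29 ≤ ρ²=30; F_rep = 5·(5,-2)/29² = (0.0297,-0.0119)
o2: d²=185 > ρ²=30 → inactive
F = F_att + ΣF_rep = (-1.9703,-6.0119)
Δp = p'−p = (-0.0985,-0.3006); α = Δx/Fx = (-1657/16820) / (-1657/841) = 1/20
check: Δy/Fy = (-1264/4205) / (-5056/841) = 1/20 ✓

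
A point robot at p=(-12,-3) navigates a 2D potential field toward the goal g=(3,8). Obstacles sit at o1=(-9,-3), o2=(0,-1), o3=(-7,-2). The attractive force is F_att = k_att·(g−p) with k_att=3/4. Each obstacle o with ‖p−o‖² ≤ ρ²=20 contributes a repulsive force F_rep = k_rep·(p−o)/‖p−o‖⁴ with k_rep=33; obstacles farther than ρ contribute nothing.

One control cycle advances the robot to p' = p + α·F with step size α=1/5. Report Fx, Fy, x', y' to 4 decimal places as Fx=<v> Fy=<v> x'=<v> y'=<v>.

Fx=10.0278 Fy=8.2500 x'=-9.9944 y'=-1.3500

F_att = 3/4·(g−p) = 3/4·(15,11) = (11.2500,8.2500)
o1: d²=9 ≤ ρ²=20; F_rep = 33·(-3,0)/9² = (-1.2222,0.0000)
o2: d²=148 > ρ²=20 → inactive
o3: d²=26 > ρ²=20 → inactive
F = F_att + ΣF_rep = (10.0278,8.2500)
p' = p + 1/5·F = (-9.9944,-1.3500)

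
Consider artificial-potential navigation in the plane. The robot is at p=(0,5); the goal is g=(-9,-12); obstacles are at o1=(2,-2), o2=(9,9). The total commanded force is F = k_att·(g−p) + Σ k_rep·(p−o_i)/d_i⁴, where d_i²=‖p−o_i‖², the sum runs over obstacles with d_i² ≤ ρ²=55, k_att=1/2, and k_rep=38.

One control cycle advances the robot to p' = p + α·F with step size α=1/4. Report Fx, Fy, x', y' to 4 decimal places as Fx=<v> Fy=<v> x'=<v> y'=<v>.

Fx=-4.5271 Fy=-8.4053 x'=-1.1318 y'=2.8987

F_att = 1/2·(g−p) = 1/2·(-9,-17) = (-4.5000,-8.5000)
o1: d²=53 ≤ ρ²=55; F_rep = 38·(-2,7)/53² = (-0.0271,0.0947)
o2: d²=97 > ρ²=55 → inactive
F = F_att + ΣF_rep = (-4.5271,-8.4053)
p' = p + 1/4·F = (-1.1318,2.8987)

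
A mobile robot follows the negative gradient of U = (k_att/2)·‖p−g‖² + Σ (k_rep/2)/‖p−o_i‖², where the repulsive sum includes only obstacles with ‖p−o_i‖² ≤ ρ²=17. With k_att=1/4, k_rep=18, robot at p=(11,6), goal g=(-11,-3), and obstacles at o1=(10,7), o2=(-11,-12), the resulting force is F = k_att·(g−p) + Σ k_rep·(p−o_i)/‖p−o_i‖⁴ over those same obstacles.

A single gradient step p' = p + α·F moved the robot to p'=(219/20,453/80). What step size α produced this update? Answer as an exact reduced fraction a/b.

F_att = 1/4·(g−p) = 1/4·(-22,-9) = (-5.5000,-2.2500)
o1: d²=2 ≤ ρ²=17; F_rep = 18·(1,-1)/2² = (4.5000,-4.5000)
o2: d²=808 > ρ²=17 → inactive
F = F_att + ΣF_rep = (-1.0000,-6.7500)
Δp = p'−p = (-0.0500,-0.3375); α = Δx/Fx = (-1/20) / (-1) = 1/20
check: Δy/Fy = (-27/80) / (-27/4) = 1/20 ✓

α = 1/20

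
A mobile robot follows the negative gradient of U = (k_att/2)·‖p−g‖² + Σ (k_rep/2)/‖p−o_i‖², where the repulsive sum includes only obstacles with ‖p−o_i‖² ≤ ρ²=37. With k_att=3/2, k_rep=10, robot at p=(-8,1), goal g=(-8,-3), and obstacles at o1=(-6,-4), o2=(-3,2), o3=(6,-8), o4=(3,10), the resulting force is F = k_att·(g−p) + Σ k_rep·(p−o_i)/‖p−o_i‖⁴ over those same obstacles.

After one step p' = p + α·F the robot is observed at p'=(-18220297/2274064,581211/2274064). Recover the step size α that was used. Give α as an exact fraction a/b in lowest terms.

F_att = 3/2·(g−p) = 3/2·(0,-4) = (0.0000,-6.0000)
o1: d²=29 ≤ ρ²=37; F_rep = 10·(-2,5)/29² = (-0.0238,0.0595)
o2: d²=26 ≤ ρ²=37; F_rep = 10·(-5,-1)/26² = (-0.0740,-0.0148)
o3: d²=277 > ρ²=37 → inactive
o4: d²=202 > ρ²=37 → inactive
F = F_att + ΣF_rep = (-0.0977,-5.9553)
Δp = p'−p = (-0.0122,-0.7444); α = Δx/Fx = (-27785/2274064) / (-27785/284258) = 1/8
check: Δy/Fy = (-1692853/2274064) / (-1692853/284258) = 1/8 ✓

α = 1/8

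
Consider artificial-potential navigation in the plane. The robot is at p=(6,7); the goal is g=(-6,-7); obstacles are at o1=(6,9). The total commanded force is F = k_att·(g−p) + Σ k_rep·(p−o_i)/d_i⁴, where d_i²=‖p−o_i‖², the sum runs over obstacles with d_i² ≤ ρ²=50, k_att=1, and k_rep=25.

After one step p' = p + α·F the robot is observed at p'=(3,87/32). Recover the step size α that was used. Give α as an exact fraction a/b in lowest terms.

F_att = 1·(g−p) = 1·(-12,-14) = (-12.0000,-14.0000)
o1: d²=4 ≤ ρ²=50; F_rep = 25·(0,-2)/4² = (0.0000,-3.1250)
F = F_att + ΣF_rep = (-12.0000,-17.1250)
Δp = p'−p = (-3.0000,-4.2812); α = Δx/Fx = (-3) / (-12) = 1/4
check: Δy/Fy = (-137/32) / (-137/8) = 1/4 ✓

α = 1/4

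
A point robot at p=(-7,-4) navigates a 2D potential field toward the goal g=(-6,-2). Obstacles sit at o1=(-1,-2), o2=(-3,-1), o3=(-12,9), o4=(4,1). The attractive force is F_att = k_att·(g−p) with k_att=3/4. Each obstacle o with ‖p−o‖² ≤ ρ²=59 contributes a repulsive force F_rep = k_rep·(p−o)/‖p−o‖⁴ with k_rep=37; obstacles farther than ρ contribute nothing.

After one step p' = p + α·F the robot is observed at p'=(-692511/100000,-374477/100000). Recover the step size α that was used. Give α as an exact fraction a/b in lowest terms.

α = 1/5

F_att = 3/4·(g−p) = 3/4·(1,2) = (0.7500,1.5000)
o1: d²=40 ≤ ρ²=59; F_rep = 37·(-6,-2)/40² = (-0.1388,-0.0462)
o2: d²=25 ≤ ρ²=59; F_rep = 37·(-4,-3)/25² = (-0.2368,-0.1776)
o3: d²=194 > ρ²=59 → inactive
o4: d²=146 > ρ²=59 → inactive
F = F_att + ΣF_rep = (0.3745,1.2761)
Δp = p'−p = (0.0749,0.2552); α = Δx/Fx = (7489/100000) / (7489/20000) = 1/5
check: Δy/Fy = (25523/100000) / (25523/20000) = 1/5 ✓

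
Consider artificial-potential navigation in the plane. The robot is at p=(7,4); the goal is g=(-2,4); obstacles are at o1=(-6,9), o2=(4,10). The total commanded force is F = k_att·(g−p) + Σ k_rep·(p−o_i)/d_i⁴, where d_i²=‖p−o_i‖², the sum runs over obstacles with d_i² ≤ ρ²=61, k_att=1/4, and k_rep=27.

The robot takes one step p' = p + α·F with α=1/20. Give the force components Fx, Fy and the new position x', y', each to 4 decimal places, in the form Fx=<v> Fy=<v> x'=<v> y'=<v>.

Fx=-2.2100 Fy=-0.0800 x'=6.8895 y'=3.9960

F_att = 1/4·(g−p) = 1/4·(-9,0) = (-2.2500,0.0000)
o1: d²=194 > ρ²=61 → inactive
o2: d²=45 ≤ ρ²=61; F_rep = 27·(3,-6)/45² = (0.0400,-0.0800)
F = F_att + ΣF_rep = (-2.2100,-0.0800)
p' = p + 1/20·F = (6.8895,3.9960)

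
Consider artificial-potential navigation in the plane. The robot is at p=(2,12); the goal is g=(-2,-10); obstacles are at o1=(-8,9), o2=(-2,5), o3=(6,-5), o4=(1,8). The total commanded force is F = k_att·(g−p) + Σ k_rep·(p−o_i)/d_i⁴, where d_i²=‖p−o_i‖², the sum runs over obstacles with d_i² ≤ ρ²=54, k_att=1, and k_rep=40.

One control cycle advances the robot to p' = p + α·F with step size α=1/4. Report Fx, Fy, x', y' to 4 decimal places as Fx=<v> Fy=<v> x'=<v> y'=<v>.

F_att = 1·(g−p) = 1·(-4,-22) = (-4.0000,-22.0000)
o1: d²=109 > ρ²=54 → inactive
o2: d²=65 > ρ²=54 → inactive
o3: d²=305 > ρ²=54 → inactive
o4: d²=17 ≤ ρ²=54; F_rep = 40·(1,4)/17² = (0.1384,0.5536)
F = F_att + ΣF_rep = (-3.8616,-21.4464)
p' = p + 1/4·F = (1.0346,6.6384)

Fx=-3.8616 Fy=-21.4464 x'=1.0346 y'=6.6384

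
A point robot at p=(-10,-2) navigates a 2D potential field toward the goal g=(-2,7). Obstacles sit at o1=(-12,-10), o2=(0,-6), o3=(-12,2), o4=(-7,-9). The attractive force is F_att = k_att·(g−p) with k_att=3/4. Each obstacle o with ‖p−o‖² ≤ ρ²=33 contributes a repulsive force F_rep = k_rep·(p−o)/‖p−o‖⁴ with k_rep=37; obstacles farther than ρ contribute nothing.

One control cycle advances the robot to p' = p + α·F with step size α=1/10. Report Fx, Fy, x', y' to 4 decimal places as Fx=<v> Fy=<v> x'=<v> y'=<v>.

Fx=6.1850 Fy=6.3800 x'=-9.3815 y'=-1.3620

F_att = 3/4·(g−p) = 3/4·(8,9) = (6.0000,6.7500)
o1: d²=68 > ρ²=33 → inactive
o2: d²=116 > ρ²=33 → inactive
o3: d²=20 ≤ ρ²=33; F_rep = 37·(2,-4)/20² = (0.1850,-0.3700)
o4: d²=58 > ρ²=33 → inactive
F = F_att + ΣF_rep = (6.1850,6.3800)
p' = p + 1/10·F = (-9.3815,-1.3620)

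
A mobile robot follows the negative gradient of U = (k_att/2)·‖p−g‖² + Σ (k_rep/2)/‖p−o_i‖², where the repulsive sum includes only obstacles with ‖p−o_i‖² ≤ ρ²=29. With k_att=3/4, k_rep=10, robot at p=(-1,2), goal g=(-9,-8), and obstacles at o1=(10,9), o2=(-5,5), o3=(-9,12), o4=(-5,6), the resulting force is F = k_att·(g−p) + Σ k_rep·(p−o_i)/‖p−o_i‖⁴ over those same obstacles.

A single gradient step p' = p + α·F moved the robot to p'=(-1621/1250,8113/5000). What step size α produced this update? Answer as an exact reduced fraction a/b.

α = 1/20

F_att = 3/4·(g−p) = 3/4·(-8,-10) = (-6.0000,-7.5000)
o1: d²=170 > ρ²=29 → inactive
o2: d²=25 ≤ ρ²=29; F_rep = 10·(4,-3)/25² = (0.0640,-0.0480)
o3: d²=164 > ρ²=29 → inactive
o4: d²=32 > ρ²=29 → inactive
F = F_att + ΣF_rep = (-5.9360,-7.5480)
Δp = p'−p = (-0.2968,-0.3774); α = Δx/Fx = (-371/1250) / (-742/125) = 1/20
check: Δy/Fy = (-1887/5000) / (-1887/250) = 1/20 ✓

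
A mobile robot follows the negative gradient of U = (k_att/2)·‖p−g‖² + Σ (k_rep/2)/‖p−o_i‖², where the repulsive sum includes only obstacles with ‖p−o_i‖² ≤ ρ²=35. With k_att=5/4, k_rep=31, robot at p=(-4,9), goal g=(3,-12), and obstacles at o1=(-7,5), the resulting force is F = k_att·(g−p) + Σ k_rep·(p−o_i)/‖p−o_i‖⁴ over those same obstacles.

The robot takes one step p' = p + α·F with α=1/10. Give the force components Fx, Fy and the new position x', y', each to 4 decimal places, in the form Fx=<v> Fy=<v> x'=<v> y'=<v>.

Fx=8.8988 Fy=-26.0516 x'=-3.1101 y'=6.3948

F_att = 5/4·(g−p) = 5/4·(7,-21) = (8.7500,-26.2500)
o1: d²=25 ≤ ρ²=35; F_rep = 31·(3,4)/25² = (0.1488,0.1984)
F = F_att + ΣF_rep = (8.8988,-26.0516)
p' = p + 1/10·F = (-3.1101,6.3948)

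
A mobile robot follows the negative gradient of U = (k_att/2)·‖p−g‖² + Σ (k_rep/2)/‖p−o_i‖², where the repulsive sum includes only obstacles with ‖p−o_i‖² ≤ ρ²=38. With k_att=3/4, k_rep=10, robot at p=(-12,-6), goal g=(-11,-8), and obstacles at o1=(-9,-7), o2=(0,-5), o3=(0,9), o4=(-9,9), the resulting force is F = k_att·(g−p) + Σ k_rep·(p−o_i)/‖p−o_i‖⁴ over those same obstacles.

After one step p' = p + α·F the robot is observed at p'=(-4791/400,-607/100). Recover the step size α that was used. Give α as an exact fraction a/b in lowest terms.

F_att = 3/4·(g−p) = 3/4·(1,-2) = (0.7500,-1.5000)
o1: d²=10 ≤ ρ²=38; F_rep = 10·(-3,1)/10² = (-0.3000,0.1000)
o2: d²=145 > ρ²=38 → inactive
o3: d²=369 > ρ²=38 → inactive
o4: d²=234 > ρ²=38 → inactive
F = F_att + ΣF_rep = (0.4500,-1.4000)
Δp = p'−p = (0.0225,-0.0700); α = Δx/Fx = (9/400) / (9/20) = 1/20
check: Δy/Fy = (-7/100) / (-7/5) = 1/20 ✓

α = 1/20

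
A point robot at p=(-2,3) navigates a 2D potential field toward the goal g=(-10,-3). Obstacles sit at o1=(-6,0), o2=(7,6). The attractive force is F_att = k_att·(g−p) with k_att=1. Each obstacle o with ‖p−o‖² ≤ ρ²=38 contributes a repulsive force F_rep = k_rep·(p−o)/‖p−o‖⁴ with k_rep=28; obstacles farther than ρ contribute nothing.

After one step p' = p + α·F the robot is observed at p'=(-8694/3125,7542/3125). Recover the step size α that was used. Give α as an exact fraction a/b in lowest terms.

F_att = 1·(g−p) = 1·(-8,-6) = (-8.0000,-6.0000)
o1: d²=25 ≤ ρ²=38; F_rep = 28·(4,3)/25² = (0.1792,0.1344)
o2: d²=90 > ρ²=38 → inactive
F = F_att + ΣF_rep = (-7.8208,-5.8656)
Δp = p'−p = (-0.7821,-0.5866); α = Δx/Fx = (-2444/3125) / (-4888/625) = 1/10
check: Δy/Fy = (-1833/3125) / (-3666/625) = 1/10 ✓

α = 1/10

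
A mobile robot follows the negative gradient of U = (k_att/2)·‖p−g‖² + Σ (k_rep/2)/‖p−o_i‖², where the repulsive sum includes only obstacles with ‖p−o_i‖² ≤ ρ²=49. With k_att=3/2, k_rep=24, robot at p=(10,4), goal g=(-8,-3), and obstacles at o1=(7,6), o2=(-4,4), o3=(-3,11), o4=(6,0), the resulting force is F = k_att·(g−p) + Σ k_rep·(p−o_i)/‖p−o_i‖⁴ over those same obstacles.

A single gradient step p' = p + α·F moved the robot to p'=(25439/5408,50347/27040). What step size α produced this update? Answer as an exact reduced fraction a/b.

α = 1/5

F_att = 3/2·(g−p) = 3/2·(-18,-7) = (-27.0000,-10.5000)
o1: d²=13 ≤ ρ²=49; F_rep = 24·(3,-2)/13² = (0.4260,-0.2840)
o2: d²=196 > ρ²=49 → inactive
o3: d²=218 > ρ²=49 → inactive
o4: d²=32 ≤ ρ²=49; F_rep = 24·(4,4)/32² = (0.0938,0.0938)
F = F_att + ΣF_rep = (-26.4802,-10.6903)
Δp = p'−p = (-5.2960,-2.1381); α = Δx/Fx = (-28641/5408) / (-143205/5408) = 1/5
check: Δy/Fy = (-57813/27040) / (-57813/5408) = 1/5 ✓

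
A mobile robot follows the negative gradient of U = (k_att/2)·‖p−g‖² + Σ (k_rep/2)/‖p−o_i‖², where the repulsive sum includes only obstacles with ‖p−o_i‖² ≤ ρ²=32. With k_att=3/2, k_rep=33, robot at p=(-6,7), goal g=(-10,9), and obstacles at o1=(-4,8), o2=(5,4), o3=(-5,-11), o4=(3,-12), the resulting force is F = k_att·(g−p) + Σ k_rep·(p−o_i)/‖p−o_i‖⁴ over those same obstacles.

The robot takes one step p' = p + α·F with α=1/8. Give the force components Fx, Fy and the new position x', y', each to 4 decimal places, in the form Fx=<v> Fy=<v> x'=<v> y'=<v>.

F_att = 3/2·(g−p) = 3/2·(-4,2) = (-6.0000,3.0000)
o1: d²=5 ≤ ρ²=32; F_rep = 33·(-2,-1)/5² = (-2.6400,-1.3200)
o2: d²=130 > ρ²=32 → inactive
o3: d²=325 > ρ²=32 → inactive
o4: d²=442 > ρ²=32 → inactive
F = F_att + ΣF_rep = (-8.6400,1.6800)
p' = p + 1/8·F = (-7.0800,7.2100)

Fx=-8.6400 Fy=1.6800 x'=-7.0800 y'=7.2100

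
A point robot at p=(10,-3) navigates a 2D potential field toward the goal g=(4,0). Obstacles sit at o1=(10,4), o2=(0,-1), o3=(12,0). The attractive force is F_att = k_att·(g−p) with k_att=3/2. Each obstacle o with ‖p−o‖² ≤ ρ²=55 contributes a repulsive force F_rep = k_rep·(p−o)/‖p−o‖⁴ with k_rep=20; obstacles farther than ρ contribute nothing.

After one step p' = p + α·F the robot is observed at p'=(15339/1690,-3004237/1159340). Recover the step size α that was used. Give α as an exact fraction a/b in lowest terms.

F_att = 3/2·(g−p) = 3/2·(-6,3) = (-9.0000,4.5000)
o1: d²=49 ≤ ρ²=55; F_rep = 20·(0,-7)/49² = (0.0000,-0.0583)
o2: d²=104 > ρ²=55 → inactive
o3: d²=13 ≤ ρ²=55; F_rep = 20·(-2,-3)/13² = (-0.2367,-0.3550)
F = F_att + ΣF_rep = (-9.2367,4.0867)
Δp = p'−p = (-0.9237,0.4087); α = Δx/Fx = (-1561/1690) / (-1561/169) = 1/10
check: Δy/Fy = (473783/1159340) / (473783/115934) = 1/10 ✓

α = 1/10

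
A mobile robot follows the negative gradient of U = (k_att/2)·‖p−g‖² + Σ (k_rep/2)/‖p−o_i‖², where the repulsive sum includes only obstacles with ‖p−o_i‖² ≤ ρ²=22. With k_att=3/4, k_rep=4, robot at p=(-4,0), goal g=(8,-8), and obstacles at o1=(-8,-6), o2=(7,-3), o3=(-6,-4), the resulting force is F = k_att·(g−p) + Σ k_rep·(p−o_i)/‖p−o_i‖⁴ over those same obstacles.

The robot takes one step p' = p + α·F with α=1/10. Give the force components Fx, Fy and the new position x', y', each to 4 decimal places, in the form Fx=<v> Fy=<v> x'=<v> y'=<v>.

F_att = 3/4·(g−p) = 3/4·(12,-8) = (9.0000,-6.0000)
o1: d²=52 > ρ²=22 → inactive
o2: d²=130 > ρ²=22 → inactive
o3: d²=20 ≤ ρ²=22; F_rep = 4·(2,4)/20² = (0.0200,0.0400)
F = F_att + ΣF_rep = (9.0200,-5.9600)
p' = p + 1/10·F = (-3.0980,-0.5960)

Fx=9.0200 Fy=-5.9600 x'=-3.0980 y'=-0.5960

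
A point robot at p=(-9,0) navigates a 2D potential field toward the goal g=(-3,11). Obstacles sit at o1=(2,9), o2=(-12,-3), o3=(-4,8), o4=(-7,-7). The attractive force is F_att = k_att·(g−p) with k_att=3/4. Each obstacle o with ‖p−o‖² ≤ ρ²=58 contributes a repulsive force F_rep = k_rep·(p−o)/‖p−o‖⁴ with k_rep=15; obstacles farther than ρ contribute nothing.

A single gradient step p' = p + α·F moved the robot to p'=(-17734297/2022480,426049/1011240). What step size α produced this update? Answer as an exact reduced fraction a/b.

F_att = 3/4·(g−p) = 3/4·(6,11) = (4.5000,8.2500)
o1: d²=202 > ρ²=58 → inactive
o2: d²=18 ≤ ρ²=58; F_rep = 15·(3,3)/18² = (0.1389,0.1389)
o3: d²=89 > ρ²=58 → inactive
o4: d²=53 ≤ ρ²=58; F_rep = 15·(-2,7)/53² = (-0.0107,0.0374)
F = F_att + ΣF_rep = (4.6282,8.4263)
Δp = p'−p = (0.2314,0.4213); α = Δx/Fx = (468023/2022480) / (468023/101124) = 1/20
check: Δy/Fy = (426049/1011240) / (426049/50562) = 1/20 ✓

α = 1/20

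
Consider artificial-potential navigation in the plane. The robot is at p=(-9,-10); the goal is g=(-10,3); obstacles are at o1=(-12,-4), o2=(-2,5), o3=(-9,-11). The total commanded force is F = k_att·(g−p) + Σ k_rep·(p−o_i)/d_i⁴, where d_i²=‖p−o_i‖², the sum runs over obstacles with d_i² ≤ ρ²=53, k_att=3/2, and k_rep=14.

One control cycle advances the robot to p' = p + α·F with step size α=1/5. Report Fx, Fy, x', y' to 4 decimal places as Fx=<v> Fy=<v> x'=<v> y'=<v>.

Fx=-1.4793 Fy=33.4585 x'=-9.2959 y'=-3.3083

F_att = 3/2·(g−p) = 3/2·(-1,13) = (-1.5000,19.5000)
o1: d²=45 ≤ ρ²=53; F_rep = 14·(3,-6)/45² = (0.0207,-0.0415)
o2: d²=274 > ρ²=53 → inactive
o3: d²=1 ≤ ρ²=53; F_rep = 14·(0,1)/1² = (0.0000,14.0000)
F = F_att + ΣF_rep = (-1.4793,33.4585)
p' = p + 1/5·F = (-9.2959,-3.3083)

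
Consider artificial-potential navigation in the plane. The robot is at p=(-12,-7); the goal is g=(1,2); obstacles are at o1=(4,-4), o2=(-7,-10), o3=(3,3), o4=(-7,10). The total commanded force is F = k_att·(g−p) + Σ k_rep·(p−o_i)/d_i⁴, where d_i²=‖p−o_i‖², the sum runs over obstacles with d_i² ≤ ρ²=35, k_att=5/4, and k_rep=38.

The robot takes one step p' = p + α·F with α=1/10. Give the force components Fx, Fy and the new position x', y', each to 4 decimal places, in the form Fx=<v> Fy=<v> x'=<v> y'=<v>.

F_att = 5/4·(g−p) = 5/4·(13,9) = (16.2500,11.2500)
o1: d²=265 > ρ²=35 → inactive
o2: d²=34 ≤ ρ²=35; F_rep = 38·(-5,3)/34² = (-0.1644,0.0986)
o3: d²=325 > ρ²=35 → inactive
o4: d²=314 > ρ²=35 → inactive
F = F_att + ΣF_rep = (16.0856,11.3486)
p' = p + 1/10·F = (-10.3914,-5.8651)

Fx=16.0856 Fy=11.3486 x'=-10.3914 y'=-5.8651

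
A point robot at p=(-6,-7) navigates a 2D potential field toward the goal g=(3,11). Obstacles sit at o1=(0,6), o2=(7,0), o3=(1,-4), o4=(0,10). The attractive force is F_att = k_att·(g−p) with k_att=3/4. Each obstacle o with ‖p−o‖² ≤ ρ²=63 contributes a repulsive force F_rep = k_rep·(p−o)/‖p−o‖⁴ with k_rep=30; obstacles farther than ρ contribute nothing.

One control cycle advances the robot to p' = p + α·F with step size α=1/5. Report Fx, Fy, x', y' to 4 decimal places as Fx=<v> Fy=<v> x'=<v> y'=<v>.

F_att = 3/4·(g−p) = 3/4·(9,18) = (6.7500,13.5000)
o1: d²=205 > ρ²=63 → inactive
o2: d²=218 > ρ²=63 → inactive
o3: d²=58 ≤ ρ²=63; F_rep = 30·(-7,-3)/58² = (-0.0624,-0.0268)
o4: d²=325 > ρ²=63 → inactive
F = F_att + ΣF_rep = (6.6876,13.4732)
p' = p + 1/5·F = (-4.6625,-4.3054)

Fx=6.6876 Fy=13.4732 x'=-4.6625 y'=-4.3054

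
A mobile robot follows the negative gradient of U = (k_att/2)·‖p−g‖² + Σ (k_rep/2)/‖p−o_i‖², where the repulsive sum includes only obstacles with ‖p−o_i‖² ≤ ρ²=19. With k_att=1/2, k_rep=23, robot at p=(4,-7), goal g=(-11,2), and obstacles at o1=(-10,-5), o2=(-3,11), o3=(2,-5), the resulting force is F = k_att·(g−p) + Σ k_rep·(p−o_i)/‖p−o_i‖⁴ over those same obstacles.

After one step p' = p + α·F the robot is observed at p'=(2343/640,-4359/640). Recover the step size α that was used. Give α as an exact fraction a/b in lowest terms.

α = 1/20

F_att = 1/2·(g−p) = 1/2·(-15,9) = (-7.5000,4.5000)
o1: d²=200 > ρ²=19 → inactive
o2: d²=373 > ρ²=19 → inactive
o3: d²=8 ≤ ρ²=19; F_rep = 23·(2,-2)/8² = (0.7188,-0.7188)
F = F_att + ΣF_rep = (-6.7812,3.7812)
Δp = p'−p = (-0.3391,0.1891); α = Δx/Fx = (-217/640) / (-217/32) = 1/20
check: Δy/Fy = (121/640) / (121/32) = 1/20 ✓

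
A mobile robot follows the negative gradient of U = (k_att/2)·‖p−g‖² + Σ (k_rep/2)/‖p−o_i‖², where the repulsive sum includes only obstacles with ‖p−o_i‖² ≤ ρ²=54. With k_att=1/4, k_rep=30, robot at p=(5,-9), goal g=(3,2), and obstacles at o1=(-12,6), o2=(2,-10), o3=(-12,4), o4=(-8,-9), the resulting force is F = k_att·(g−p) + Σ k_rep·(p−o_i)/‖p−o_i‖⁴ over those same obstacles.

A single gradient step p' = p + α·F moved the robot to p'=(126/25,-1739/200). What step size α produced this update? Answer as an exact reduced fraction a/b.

α = 1/10

F_att = 1/4·(g−p) = 1/4·(-2,11) = (-0.5000,2.7500)
o1: d²=514 > ρ²=54 → inactive
o2: d²=10 ≤ ρ²=54; F_rep = 30·(3,1)/10² = (0.9000,0.3000)
o3: d²=458 > ρ²=54 → inactive
o4: d²=169 > ρ²=54 → inactive
F = F_att + ΣF_rep = (0.4000,3.0500)
Δp = p'−p = (0.0400,0.3050); α = Δx/Fx = (1/25) / (2/5) = 1/10
check: Δy/Fy = (61/200) / (61/20) = 1/10 ✓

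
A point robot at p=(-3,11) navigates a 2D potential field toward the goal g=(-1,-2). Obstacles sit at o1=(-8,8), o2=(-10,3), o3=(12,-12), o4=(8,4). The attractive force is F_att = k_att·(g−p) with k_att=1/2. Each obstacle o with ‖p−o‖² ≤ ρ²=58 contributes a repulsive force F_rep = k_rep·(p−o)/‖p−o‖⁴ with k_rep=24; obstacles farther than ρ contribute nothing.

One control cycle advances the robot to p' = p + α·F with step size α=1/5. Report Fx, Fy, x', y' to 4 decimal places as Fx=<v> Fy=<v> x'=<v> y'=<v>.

Fx=1.1038 Fy=-6.4377 x'=-2.7792 y'=9.7125

F_att = 1/2·(g−p) = 1/2·(2,-13) = (1.0000,-6.5000)
o1: d²=34 ≤ ρ²=58; F_rep = 24·(5,3)/34² = (0.1038,0.0623)
o2: d²=113 > ρ²=58 → inactive
o3: d²=754 > ρ²=58 → inactive
o4: d²=170 > ρ²=58 → inactive
F = F_att + ΣF_rep = (1.1038,-6.4377)
p' = p + 1/5·F = (-2.7792,9.7125)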